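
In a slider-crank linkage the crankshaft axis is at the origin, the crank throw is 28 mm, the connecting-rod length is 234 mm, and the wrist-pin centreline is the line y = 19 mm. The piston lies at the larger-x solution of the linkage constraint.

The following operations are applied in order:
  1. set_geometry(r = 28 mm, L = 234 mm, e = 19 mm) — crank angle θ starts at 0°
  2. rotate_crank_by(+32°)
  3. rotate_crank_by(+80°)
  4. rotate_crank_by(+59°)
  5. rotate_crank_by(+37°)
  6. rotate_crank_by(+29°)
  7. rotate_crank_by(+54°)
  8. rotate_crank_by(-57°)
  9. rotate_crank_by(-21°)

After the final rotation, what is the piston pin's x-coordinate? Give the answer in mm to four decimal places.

set_geometry: r = 28 mm, L = 234 mm, e = 19 mm; θ ← 0°
rotate_crank_by(+32°): θ ← 0° +32° = 32°
rotate_crank_by(+80°): θ ← 32° +80° = 112°
rotate_crank_by(+59°): θ ← 112° +59° = 171°
rotate_crank_by(+37°): θ ← 171° +37° = 208°
rotate_crank_by(+29°): θ ← 208° +29° = 237°
rotate_crank_by(+54°): θ ← 237° +54° = 291°
rotate_crank_by(-57°): θ ← 291° -57° = 234°
rotate_crank_by(-21°): θ ← 234° -21° = 213°
crank pin P = (r cos θ, r sin θ) = (-23.482776, -15.249893)
h = r sin θ − e = -15.249893 − 19 = -34.249893
x = r cos θ + √(L² − h²) = -23.482776 + √(54756.0 − 1173.0552) = -23.482776 + 231.479902 = 207.997126

207.9971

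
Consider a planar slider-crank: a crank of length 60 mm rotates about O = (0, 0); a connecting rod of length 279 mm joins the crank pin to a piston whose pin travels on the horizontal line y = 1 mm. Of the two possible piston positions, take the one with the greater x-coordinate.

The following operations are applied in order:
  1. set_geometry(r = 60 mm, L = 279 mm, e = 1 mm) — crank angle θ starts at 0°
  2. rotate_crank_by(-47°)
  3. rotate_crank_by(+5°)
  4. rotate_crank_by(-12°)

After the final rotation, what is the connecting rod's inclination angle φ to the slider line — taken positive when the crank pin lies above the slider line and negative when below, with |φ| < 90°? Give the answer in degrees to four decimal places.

-10.2280

set_geometry: r = 60 mm, L = 279 mm, e = 1 mm; θ ← 0°
rotate_crank_by(-47°): θ ← 0° -47° = -47°
rotate_crank_by(+5°): θ ← -47° +5° = -42°
rotate_crank_by(-12°): θ ← -42° -12° = -54°
crank pin P = (r cos θ, r sin θ) = (35.267115, -48.541020)
h = r sin θ − e = -48.541020 − 1 = -49.541020
sin φ = h / L = -49.541020 / 279 = -0.17756638
φ = arcsin(-0.17756638) = -10.228040°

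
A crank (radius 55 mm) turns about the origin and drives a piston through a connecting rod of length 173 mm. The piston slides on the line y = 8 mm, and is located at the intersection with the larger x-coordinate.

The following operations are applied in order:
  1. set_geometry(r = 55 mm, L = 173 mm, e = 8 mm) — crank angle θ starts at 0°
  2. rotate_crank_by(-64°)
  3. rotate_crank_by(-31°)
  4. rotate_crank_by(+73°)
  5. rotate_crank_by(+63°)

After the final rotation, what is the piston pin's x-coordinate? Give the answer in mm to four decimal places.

212.2144

set_geometry: r = 55 mm, L = 173 mm, e = 8 mm; θ ← 0°
rotate_crank_by(-64°): θ ← 0° -64° = -64°
rotate_crank_by(-31°): θ ← -64° -31° = -95°
rotate_crank_by(+73°): θ ← -95° +73° = -22°
rotate_crank_by(+63°): θ ← -22° +63° = 41°
crank pin P = (r cos θ, r sin θ) = (41.509027, 36.083247)
h = r sin θ − e = 36.083247 − 8 = 28.083247
x = r cos θ + √(L² − h²) = 41.509027 + √(29929.0 − 788.6687) = 41.509027 + 170.705393 = 212.214420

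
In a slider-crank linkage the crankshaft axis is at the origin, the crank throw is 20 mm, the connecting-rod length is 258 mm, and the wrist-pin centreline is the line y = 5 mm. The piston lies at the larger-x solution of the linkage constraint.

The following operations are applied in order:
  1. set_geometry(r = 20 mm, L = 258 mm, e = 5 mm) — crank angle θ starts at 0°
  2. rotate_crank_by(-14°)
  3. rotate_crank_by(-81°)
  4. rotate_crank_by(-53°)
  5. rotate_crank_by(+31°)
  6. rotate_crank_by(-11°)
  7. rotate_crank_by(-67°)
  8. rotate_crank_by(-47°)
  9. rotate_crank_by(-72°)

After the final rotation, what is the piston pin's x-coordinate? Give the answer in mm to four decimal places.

set_geometry: r = 20 mm, L = 258 mm, e = 5 mm; θ ← 0°
rotate_crank_by(-14°): θ ← 0° -14° = -14°
rotate_crank_by(-81°): θ ← -14° -81° = -95°
rotate_crank_by(-53°): θ ← -95° -53° = -148°
rotate_crank_by(+31°): θ ← -148° +31° = -117°
rotate_crank_by(-11°): θ ← -117° -11° = -128°
rotate_crank_by(-67°): θ ← -128° -67° = -195°
rotate_crank_by(-47°): θ ← -195° -47° = -242°
rotate_crank_by(-72°): θ ← -242° -72° = -314°
crank pin P = (r cos θ, r sin θ) = (13.893167, 14.386796)
h = r sin θ − e = 14.386796 − 5 = 9.386796
x = r cos θ + √(L² − h²) = 13.893167 + √(66564.0 − 88.1119) = 13.893167 + 257.829184 = 271.722351

271.7224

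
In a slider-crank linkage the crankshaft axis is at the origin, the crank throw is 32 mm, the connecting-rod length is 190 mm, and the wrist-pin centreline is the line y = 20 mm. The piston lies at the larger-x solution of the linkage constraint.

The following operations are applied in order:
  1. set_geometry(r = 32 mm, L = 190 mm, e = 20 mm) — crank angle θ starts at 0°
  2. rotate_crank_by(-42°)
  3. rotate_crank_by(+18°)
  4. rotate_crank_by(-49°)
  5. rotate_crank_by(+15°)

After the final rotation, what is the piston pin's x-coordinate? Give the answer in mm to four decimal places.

201.0173

set_geometry: r = 32 mm, L = 190 mm, e = 20 mm; θ ← 0°
rotate_crank_by(-42°): θ ← 0° -42° = -42°
rotate_crank_by(+18°): θ ← -42° +18° = -24°
rotate_crank_by(-49°): θ ← -24° -49° = -73°
rotate_crank_by(+15°): θ ← -73° +15° = -58°
crank pin P = (r cos θ, r sin θ) = (16.957416, -27.137539)
h = r sin θ − e = -27.137539 − 20 = -47.137539
x = r cos θ + √(L² − h²) = 16.957416 + √(36100.0 − 2221.9476) = 16.957416 + 184.059915 = 201.017332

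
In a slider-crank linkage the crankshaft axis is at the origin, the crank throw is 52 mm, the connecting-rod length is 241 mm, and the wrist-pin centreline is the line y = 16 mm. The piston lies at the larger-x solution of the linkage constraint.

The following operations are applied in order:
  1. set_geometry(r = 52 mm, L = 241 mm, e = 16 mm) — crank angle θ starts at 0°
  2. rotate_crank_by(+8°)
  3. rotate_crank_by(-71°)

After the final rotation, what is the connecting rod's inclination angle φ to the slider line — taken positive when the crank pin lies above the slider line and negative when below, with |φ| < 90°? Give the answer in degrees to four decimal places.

set_geometry: r = 52 mm, L = 241 mm, e = 16 mm; θ ← 0°
rotate_crank_by(+8°): θ ← 0° +8° = 8°
rotate_crank_by(-71°): θ ← 8° -71° = -63°
crank pin P = (r cos θ, r sin θ) = (23.607506, -46.332339)
h = r sin θ − e = -46.332339 − 16 = -62.332339
sin φ = h / L = -62.332339 / 241 = -0.25864041
φ = arcsin(-0.25864041) = -14.989404°

-14.9894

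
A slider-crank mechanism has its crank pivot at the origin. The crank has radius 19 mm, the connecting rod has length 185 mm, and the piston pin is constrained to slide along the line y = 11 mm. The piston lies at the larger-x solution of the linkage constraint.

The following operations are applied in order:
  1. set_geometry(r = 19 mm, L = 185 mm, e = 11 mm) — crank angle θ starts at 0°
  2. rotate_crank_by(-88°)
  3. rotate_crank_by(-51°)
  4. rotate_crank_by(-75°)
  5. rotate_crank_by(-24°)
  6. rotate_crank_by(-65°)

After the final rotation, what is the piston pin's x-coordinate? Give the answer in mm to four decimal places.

195.2823

set_geometry: r = 19 mm, L = 185 mm, e = 11 mm; θ ← 0°
rotate_crank_by(-88°): θ ← 0° -88° = -88°
rotate_crank_by(-51°): θ ← -88° -51° = -139°
rotate_crank_by(-75°): θ ← -139° -75° = -214°
rotate_crank_by(-24°): θ ← -214° -24° = -238°
rotate_crank_by(-65°): θ ← -238° -65° = -303°
crank pin P = (r cos θ, r sin θ) = (10.348142, 15.934741)
h = r sin θ − e = 15.934741 − 11 = 4.934741
x = r cos θ + √(L² − h²) = 10.348142 + √(34225.0 − 24.3517) = 10.348142 + 184.934173 = 195.282315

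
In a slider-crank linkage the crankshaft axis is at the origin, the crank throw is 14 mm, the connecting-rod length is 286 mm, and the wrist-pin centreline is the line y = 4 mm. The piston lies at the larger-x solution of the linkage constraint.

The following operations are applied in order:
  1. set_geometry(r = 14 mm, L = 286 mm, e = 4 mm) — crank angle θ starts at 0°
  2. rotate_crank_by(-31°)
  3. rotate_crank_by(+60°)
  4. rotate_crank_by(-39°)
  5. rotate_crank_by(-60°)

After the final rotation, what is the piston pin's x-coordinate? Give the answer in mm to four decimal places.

290.2733

set_geometry: r = 14 mm, L = 286 mm, e = 4 mm; θ ← 0°
rotate_crank_by(-31°): θ ← 0° -31° = -31°
rotate_crank_by(+60°): θ ← -31° +60° = 29°
rotate_crank_by(-39°): θ ← 29° -39° = -10°
rotate_crank_by(-60°): θ ← -10° -60° = -70°
crank pin P = (r cos θ, r sin θ) = (4.788282, -13.155697)
h = r sin θ − e = -13.155697 − 4 = -17.155697
x = r cos θ + √(L² − h²) = 4.788282 + √(81796.0 − 294.3179) = 4.788282 + 285.484994 = 290.273276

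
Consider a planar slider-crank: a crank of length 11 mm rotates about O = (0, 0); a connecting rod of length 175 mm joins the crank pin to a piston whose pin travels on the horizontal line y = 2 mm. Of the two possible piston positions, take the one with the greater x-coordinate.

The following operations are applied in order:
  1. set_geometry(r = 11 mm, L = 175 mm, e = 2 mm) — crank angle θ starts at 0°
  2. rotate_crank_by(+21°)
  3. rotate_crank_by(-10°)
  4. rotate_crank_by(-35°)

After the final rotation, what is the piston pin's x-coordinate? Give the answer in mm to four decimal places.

set_geometry: r = 11 mm, L = 175 mm, e = 2 mm; θ ← 0°
rotate_crank_by(+21°): θ ← 0° +21° = 21°
rotate_crank_by(-10°): θ ← 21° -10° = 11°
rotate_crank_by(-35°): θ ← 11° -35° = -24°
crank pin P = (r cos θ, r sin θ) = (10.049000, -4.474103)
h = r sin θ − e = -4.474103 − 2 = -6.474103
x = r cos θ + √(L² − h²) = 10.049000 + √(30625.0 − 41.9140) = 10.049000 + 174.880205 = 184.929205

184.9292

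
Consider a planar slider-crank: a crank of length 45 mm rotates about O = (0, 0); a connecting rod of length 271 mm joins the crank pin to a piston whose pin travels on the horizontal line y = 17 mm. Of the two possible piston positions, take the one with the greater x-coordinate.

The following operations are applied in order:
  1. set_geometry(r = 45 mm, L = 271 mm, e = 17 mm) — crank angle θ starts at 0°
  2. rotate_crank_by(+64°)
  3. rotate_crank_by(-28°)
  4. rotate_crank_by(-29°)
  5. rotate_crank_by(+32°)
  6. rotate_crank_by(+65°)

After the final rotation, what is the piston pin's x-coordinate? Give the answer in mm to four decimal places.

set_geometry: r = 45 mm, L = 271 mm, e = 17 mm; θ ← 0°
rotate_crank_by(+64°): θ ← 0° +64° = 64°
rotate_crank_by(-28°): θ ← 64° -28° = 36°
rotate_crank_by(-29°): θ ← 36° -29° = 7°
rotate_crank_by(+32°): θ ← 7° +32° = 39°
rotate_crank_by(+65°): θ ← 39° +65° = 104°
crank pin P = (r cos θ, r sin θ) = (-10.886485, 43.663308)
h = r sin θ − e = 43.663308 − 17 = 26.663308
x = r cos θ + √(L² − h²) = -10.886485 + √(73441.0 − 710.9320) = -10.886485 + 269.685128 = 258.798642

258.7986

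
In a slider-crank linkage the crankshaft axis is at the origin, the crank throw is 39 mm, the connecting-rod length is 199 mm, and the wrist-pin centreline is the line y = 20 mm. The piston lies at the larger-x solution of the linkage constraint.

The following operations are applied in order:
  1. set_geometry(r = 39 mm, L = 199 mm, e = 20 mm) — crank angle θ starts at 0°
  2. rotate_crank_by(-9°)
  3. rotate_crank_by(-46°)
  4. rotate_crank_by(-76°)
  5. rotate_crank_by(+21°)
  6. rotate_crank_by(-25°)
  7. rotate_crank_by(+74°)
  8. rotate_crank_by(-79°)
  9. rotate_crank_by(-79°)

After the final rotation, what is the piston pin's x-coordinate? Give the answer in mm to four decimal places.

set_geometry: r = 39 mm, L = 199 mm, e = 20 mm; θ ← 0°
rotate_crank_by(-9°): θ ← 0° -9° = -9°
rotate_crank_by(-46°): θ ← -9° -46° = -55°
rotate_crank_by(-76°): θ ← -55° -76° = -131°
rotate_crank_by(+21°): θ ← -131° +21° = -110°
rotate_crank_by(-25°): θ ← -110° -25° = -135°
rotate_crank_by(+74°): θ ← -135° +74° = -61°
rotate_crank_by(-79°): θ ← -61° -79° = -140°
rotate_crank_by(-79°): θ ← -140° -79° = -219°
crank pin P = (r cos θ, r sin θ) = (-30.308692, 24.543495)
h = r sin θ − e = 24.543495 − 20 = 4.543495
x = r cos θ + √(L² − h²) = -30.308692 + √(39601.0 − 20.6433) = -30.308692 + 198.948126 = 168.639433

168.6394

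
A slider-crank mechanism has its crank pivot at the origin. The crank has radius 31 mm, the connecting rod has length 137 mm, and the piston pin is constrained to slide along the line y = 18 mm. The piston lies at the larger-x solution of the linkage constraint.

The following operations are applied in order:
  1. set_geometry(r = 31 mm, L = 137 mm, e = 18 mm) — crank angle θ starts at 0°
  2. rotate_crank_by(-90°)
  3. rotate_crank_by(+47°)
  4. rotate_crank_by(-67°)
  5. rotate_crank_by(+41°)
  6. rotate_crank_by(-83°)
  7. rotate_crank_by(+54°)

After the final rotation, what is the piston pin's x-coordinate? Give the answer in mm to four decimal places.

123.7383

set_geometry: r = 31 mm, L = 137 mm, e = 18 mm; θ ← 0°
rotate_crank_by(-90°): θ ← 0° -90° = -90°
rotate_crank_by(+47°): θ ← -90° +47° = -43°
rotate_crank_by(-67°): θ ← -43° -67° = -110°
rotate_crank_by(+41°): θ ← -110° +41° = -69°
rotate_crank_by(-83°): θ ← -69° -83° = -152°
rotate_crank_by(+54°): θ ← -152° +54° = -98°
crank pin P = (r cos θ, r sin θ) = (-4.314366, -30.698310)
h = r sin θ − e = -30.698310 − 18 = -48.698310
x = r cos θ + √(L² − h²) = -4.314366 + √(18769.0 − 2371.5254) = -4.314366 + 128.052624 = 123.738258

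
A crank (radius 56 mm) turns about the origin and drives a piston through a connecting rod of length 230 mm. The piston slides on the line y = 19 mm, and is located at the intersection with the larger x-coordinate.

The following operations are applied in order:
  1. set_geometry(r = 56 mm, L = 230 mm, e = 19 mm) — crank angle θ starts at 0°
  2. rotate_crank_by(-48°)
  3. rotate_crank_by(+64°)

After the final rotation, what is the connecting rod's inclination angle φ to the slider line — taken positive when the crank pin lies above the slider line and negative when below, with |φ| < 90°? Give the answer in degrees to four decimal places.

set_geometry: r = 56 mm, L = 230 mm, e = 19 mm; θ ← 0°
rotate_crank_by(-48°): θ ← 0° -48° = -48°
rotate_crank_by(+64°): θ ← -48° +64° = 16°
crank pin P = (r cos θ, r sin θ) = (53.830655, 15.435692)
h = r sin θ − e = 15.435692 − 19 = -3.564308
sin φ = h / L = -3.564308 / 230 = -0.01549699
φ = arcsin(-0.01549699) = -0.887948°

-0.8879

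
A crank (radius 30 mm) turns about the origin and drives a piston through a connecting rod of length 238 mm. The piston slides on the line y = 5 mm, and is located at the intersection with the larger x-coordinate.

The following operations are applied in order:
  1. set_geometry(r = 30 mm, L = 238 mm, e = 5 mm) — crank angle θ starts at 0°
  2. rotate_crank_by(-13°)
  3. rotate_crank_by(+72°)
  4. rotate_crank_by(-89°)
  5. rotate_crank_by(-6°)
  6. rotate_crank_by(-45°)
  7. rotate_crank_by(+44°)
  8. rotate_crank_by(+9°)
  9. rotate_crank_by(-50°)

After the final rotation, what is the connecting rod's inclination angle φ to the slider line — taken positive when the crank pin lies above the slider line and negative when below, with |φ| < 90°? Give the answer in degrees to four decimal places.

set_geometry: r = 30 mm, L = 238 mm, e = 5 mm; θ ← 0°
rotate_crank_by(-13°): θ ← 0° -13° = -13°
rotate_crank_by(+72°): θ ← -13° +72° = 59°
rotate_crank_by(-89°): θ ← 59° -89° = -30°
rotate_crank_by(-6°): θ ← -30° -6° = -36°
rotate_crank_by(-45°): θ ← -36° -45° = -81°
rotate_crank_by(+44°): θ ← -81° +44° = -37°
rotate_crank_by(+9°): θ ← -37° +9° = -28°
rotate_crank_by(-50°): θ ← -28° -50° = -78°
crank pin P = (r cos θ, r sin θ) = (6.237351, -29.344428)
h = r sin θ − e = -29.344428 − 5 = -34.344428
sin φ = h / L = -34.344428 / 238 = -0.14430432
φ = arcsin(-0.14430432) = -8.296996°

-8.2970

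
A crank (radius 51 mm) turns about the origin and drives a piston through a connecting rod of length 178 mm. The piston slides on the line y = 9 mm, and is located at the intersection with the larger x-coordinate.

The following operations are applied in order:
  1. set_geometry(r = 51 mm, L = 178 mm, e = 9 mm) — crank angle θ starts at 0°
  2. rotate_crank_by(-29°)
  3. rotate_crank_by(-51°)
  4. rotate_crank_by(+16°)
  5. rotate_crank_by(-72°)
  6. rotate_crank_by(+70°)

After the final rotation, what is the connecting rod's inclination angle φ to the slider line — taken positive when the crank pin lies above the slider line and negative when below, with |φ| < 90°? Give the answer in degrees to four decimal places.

-18.1984

set_geometry: r = 51 mm, L = 178 mm, e = 9 mm; θ ← 0°
rotate_crank_by(-29°): θ ← 0° -29° = -29°
rotate_crank_by(-51°): θ ← -29° -51° = -80°
rotate_crank_by(+16°): θ ← -80° +16° = -64°
rotate_crank_by(-72°): θ ← -64° -72° = -136°
rotate_crank_by(+70°): θ ← -136° +70° = -66°
crank pin P = (r cos θ, r sin θ) = (20.743569, -46.590818)
h = r sin θ − e = -46.590818 − 9 = -55.590818
sin φ = h / L = -55.590818 / 178 = -0.31230797
φ = arcsin(-0.31230797) = -18.198375°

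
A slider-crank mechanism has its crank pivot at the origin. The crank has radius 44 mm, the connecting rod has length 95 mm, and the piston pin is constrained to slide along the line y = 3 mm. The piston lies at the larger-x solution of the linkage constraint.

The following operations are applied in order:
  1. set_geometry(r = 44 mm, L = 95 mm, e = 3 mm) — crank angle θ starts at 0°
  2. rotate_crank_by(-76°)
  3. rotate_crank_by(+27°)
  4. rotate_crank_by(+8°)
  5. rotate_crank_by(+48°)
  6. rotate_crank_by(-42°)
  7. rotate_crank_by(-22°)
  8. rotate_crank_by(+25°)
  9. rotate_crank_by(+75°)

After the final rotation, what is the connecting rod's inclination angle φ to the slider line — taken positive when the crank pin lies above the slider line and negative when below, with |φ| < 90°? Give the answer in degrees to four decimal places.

16.5167

set_geometry: r = 44 mm, L = 95 mm, e = 3 mm; θ ← 0°
rotate_crank_by(-76°): θ ← 0° -76° = -76°
rotate_crank_by(+27°): θ ← -76° +27° = -49°
rotate_crank_by(+8°): θ ← -49° +8° = -41°
rotate_crank_by(+48°): θ ← -41° +48° = 7°
rotate_crank_by(-42°): θ ← 7° -42° = -35°
rotate_crank_by(-22°): θ ← -35° -22° = -57°
rotate_crank_by(+25°): θ ← -57° +25° = -32°
rotate_crank_by(+75°): θ ← -32° +75° = 43°
crank pin P = (r cos θ, r sin θ) = (32.179563, 30.007928)
h = r sin θ − e = 30.007928 − 3 = 27.007928
sin φ = h / L = 27.007928 / 95 = 0.28429398
φ = arcsin(0.28429398) = 16.516651°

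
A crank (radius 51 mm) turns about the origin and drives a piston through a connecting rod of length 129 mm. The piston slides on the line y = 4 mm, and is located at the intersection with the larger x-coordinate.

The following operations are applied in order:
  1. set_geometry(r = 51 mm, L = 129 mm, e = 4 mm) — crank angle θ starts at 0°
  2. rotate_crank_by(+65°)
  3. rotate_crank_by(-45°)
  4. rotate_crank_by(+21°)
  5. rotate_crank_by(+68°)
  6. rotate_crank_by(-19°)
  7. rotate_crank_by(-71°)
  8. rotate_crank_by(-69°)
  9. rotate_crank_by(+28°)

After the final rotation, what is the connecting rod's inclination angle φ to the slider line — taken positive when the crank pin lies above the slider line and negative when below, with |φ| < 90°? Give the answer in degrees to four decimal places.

set_geometry: r = 51 mm, L = 129 mm, e = 4 mm; θ ← 0°
rotate_crank_by(+65°): θ ← 0° +65° = 65°
rotate_crank_by(-45°): θ ← 65° -45° = 20°
rotate_crank_by(+21°): θ ← 20° +21° = 41°
rotate_crank_by(+68°): θ ← 41° +68° = 109°
rotate_crank_by(-19°): θ ← 109° -19° = 90°
rotate_crank_by(-71°): θ ← 90° -71° = 19°
rotate_crank_by(-69°): θ ← 19° -69° = -50°
rotate_crank_by(+28°): θ ← -50° +28° = -22°
crank pin P = (r cos θ, r sin θ) = (47.286377, -19.104936)
h = r sin θ − e = -19.104936 − 4 = -23.104936
sin φ = h / L = -23.104936 / 129 = -0.17910803
φ = arcsin(-0.17910803) = -10.317810°

-10.3178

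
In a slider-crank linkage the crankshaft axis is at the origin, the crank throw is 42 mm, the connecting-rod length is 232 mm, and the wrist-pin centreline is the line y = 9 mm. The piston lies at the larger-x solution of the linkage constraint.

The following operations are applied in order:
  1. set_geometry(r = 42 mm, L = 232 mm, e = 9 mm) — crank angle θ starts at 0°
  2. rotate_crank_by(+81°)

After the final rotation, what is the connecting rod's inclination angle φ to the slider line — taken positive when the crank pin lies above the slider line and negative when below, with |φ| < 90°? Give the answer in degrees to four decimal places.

8.0486

set_geometry: r = 42 mm, L = 232 mm, e = 9 mm; θ ← 0°
rotate_crank_by(+81°): θ ← 0° +81° = 81°
crank pin P = (r cos θ, r sin θ) = (6.570248, 41.482910)
h = r sin θ − e = 41.482910 − 9 = 32.482910
sin φ = h / L = 32.482910 / 232 = 0.14001254
φ = arcsin(0.14001254) = 8.048572°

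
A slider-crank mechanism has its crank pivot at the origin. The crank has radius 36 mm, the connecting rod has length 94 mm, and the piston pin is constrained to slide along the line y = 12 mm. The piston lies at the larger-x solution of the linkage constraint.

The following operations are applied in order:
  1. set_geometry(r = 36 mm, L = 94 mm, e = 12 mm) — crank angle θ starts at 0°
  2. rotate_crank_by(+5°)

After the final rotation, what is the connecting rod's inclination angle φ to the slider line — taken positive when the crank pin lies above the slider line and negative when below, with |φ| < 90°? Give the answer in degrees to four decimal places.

set_geometry: r = 36 mm, L = 94 mm, e = 12 mm; θ ← 0°
rotate_crank_by(+5°): θ ← 0° +5° = 5°
crank pin P = (r cos θ, r sin θ) = (35.863009, 3.137607)
h = r sin θ − e = 3.137607 − 12 = -8.862393
sin φ = h / L = -8.862393 / 94 = -0.09428078
φ = arcsin(-0.09428078) = -5.409926°

-5.4099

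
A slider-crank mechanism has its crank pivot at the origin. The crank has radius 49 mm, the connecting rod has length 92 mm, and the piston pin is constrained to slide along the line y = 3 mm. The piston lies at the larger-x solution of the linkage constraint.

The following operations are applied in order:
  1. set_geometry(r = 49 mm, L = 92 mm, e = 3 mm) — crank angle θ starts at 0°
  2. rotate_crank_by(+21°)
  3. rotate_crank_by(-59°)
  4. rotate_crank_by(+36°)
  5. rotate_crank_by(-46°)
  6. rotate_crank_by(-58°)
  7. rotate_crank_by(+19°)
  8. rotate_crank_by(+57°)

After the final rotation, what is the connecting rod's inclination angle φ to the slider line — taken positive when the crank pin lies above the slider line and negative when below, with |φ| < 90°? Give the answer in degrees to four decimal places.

-17.3923

set_geometry: r = 49 mm, L = 92 mm, e = 3 mm; θ ← 0°
rotate_crank_by(+21°): θ ← 0° +21° = 21°
rotate_crank_by(-59°): θ ← 21° -59° = -38°
rotate_crank_by(+36°): θ ← -38° +36° = -2°
rotate_crank_by(-46°): θ ← -2° -46° = -48°
rotate_crank_by(-58°): θ ← -48° -58° = -106°
rotate_crank_by(+19°): θ ← -106° +19° = -87°
rotate_crank_by(+57°): θ ← -87° +57° = -30°
crank pin P = (r cos θ, r sin θ) = (42.435245, -24.500000)
h = r sin θ − e = -24.500000 − 3 = -27.500000
sin φ = h / L = -27.500000 / 92 = -0.29891304
φ = arcsin(-0.29891304) = -17.392330°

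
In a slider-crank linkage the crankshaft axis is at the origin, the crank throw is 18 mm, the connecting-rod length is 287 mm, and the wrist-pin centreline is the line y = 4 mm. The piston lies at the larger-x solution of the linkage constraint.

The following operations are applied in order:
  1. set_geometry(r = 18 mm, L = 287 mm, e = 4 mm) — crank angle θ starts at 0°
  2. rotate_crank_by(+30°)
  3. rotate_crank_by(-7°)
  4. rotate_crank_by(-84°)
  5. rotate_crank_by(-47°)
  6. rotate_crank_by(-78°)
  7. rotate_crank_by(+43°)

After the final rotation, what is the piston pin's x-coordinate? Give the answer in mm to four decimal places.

set_geometry: r = 18 mm, L = 287 mm, e = 4 mm; θ ← 0°
rotate_crank_by(+30°): θ ← 0° +30° = 30°
rotate_crank_by(-7°): θ ← 30° -7° = 23°
rotate_crank_by(-84°): θ ← 23° -84° = -61°
rotate_crank_by(-47°): θ ← -61° -47° = -108°
rotate_crank_by(-78°): θ ← -108° -78° = -186°
rotate_crank_by(+43°): θ ← -186° +43° = -143°
crank pin P = (r cos θ, r sin θ) = (-14.375439, -10.832670)
h = r sin θ − e = -10.832670 − 4 = -14.832670
x = r cos θ + √(L² − h²) = -14.375439 + √(82369.0 − 220.0081) = -14.375439 + 286.616454 = 272.241015

272.2410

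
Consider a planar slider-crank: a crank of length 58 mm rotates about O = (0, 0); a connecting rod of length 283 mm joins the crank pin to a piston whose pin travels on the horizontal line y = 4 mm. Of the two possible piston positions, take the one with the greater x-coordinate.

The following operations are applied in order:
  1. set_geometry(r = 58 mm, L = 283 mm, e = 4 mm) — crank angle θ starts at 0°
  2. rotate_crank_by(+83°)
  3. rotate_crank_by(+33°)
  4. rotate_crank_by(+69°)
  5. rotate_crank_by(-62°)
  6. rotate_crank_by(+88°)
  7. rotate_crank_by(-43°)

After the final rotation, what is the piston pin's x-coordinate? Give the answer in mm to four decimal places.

226.1527

set_geometry: r = 58 mm, L = 283 mm, e = 4 mm; θ ← 0°
rotate_crank_by(+83°): θ ← 0° +83° = 83°
rotate_crank_by(+33°): θ ← 83° +33° = 116°
rotate_crank_by(+69°): θ ← 116° +69° = 185°
rotate_crank_by(-62°): θ ← 185° -62° = 123°
rotate_crank_by(+88°): θ ← 123° +88° = 211°
rotate_crank_by(-43°): θ ← 211° -43° = 168°
crank pin P = (r cos θ, r sin θ) = (-56.732561, 12.058878)
h = r sin θ − e = 12.058878 − 4 = 8.058878
x = r cos θ + √(L² − h²) = -56.732561 + √(80089.0 − 64.9455) = -56.732561 + 282.885232 = 226.152671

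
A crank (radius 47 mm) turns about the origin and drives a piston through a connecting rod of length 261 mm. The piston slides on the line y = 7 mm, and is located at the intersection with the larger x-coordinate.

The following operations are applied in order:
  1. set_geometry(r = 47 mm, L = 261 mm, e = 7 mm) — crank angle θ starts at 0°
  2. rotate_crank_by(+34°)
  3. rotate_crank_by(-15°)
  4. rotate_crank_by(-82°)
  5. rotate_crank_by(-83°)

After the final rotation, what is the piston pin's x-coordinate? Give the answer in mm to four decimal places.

set_geometry: r = 47 mm, L = 261 mm, e = 7 mm; θ ← 0°
rotate_crank_by(+34°): θ ← 0° +34° = 34°
rotate_crank_by(-15°): θ ← 34° -15° = 19°
rotate_crank_by(-82°): θ ← 19° -82° = -63°
rotate_crank_by(-83°): θ ← -63° -83° = -146°
crank pin P = (r cos θ, r sin θ) = (-38.964766, -26.282066)
h = r sin θ − e = -26.282066 − 7 = -33.282066
x = r cos θ + √(L² − h²) = -38.964766 + √(68121.0 − 1107.6959) = -38.964766 + 258.869280 = 219.904514

219.9045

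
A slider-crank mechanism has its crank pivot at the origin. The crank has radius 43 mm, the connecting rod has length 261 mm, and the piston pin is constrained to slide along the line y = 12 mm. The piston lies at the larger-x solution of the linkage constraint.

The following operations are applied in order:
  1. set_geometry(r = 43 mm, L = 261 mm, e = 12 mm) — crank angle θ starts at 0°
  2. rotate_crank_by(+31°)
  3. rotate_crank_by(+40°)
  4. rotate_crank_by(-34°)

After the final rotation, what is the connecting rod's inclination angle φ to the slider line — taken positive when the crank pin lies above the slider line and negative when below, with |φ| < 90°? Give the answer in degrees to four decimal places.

set_geometry: r = 43 mm, L = 261 mm, e = 12 mm; θ ← 0°
rotate_crank_by(+31°): θ ← 0° +31° = 31°
rotate_crank_by(+40°): θ ← 31° +40° = 71°
rotate_crank_by(-34°): θ ← 71° -34° = 37°
crank pin P = (r cos θ, r sin θ) = (34.341327, 25.878046)
h = r sin θ − e = 25.878046 − 12 = 13.878046
sin φ = h / L = 13.878046 / 261 = 0.05317259
φ = arcsin(0.05317259) = 3.048002°

3.0480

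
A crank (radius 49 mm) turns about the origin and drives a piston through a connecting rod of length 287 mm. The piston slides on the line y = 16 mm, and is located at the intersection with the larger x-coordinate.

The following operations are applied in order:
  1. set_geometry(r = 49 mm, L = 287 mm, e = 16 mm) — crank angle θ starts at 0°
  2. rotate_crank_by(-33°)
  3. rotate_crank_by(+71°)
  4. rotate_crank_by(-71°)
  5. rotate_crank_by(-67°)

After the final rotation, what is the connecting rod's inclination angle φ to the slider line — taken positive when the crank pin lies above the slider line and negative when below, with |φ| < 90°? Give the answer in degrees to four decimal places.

set_geometry: r = 49 mm, L = 287 mm, e = 16 mm; θ ← 0°
rotate_crank_by(-33°): θ ← 0° -33° = -33°
rotate_crank_by(+71°): θ ← -33° +71° = 38°
rotate_crank_by(-71°): θ ← 38° -71° = -33°
rotate_crank_by(-67°): θ ← -33° -67° = -100°
crank pin P = (r cos θ, r sin θ) = (-8.508761, -48.255580)
h = r sin θ − e = -48.255580 − 16 = -64.255580
sin φ = h / L = -64.255580 / 287 = -0.22388704
φ = arcsin(-0.22388704) = -12.937441°

-12.9374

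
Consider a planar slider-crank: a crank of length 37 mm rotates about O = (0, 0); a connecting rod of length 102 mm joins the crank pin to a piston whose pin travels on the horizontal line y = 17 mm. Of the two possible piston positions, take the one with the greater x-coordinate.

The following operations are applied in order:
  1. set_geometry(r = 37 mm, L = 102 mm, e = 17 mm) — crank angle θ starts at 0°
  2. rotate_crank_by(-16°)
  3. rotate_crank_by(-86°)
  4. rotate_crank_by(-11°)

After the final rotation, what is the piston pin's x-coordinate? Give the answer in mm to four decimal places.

73.8436

set_geometry: r = 37 mm, L = 102 mm, e = 17 mm; θ ← 0°
rotate_crank_by(-16°): θ ← 0° -16° = -16°
rotate_crank_by(-86°): θ ← -16° -86° = -102°
rotate_crank_by(-11°): θ ← -102° -11° = -113°
crank pin P = (r cos θ, r sin θ) = (-14.457052, -34.058680)
h = r sin θ − e = -34.058680 − 17 = -51.058680
x = r cos θ + √(L² − h²) = -14.457052 + √(10404.0 − 2606.9888) = -14.457052 + 88.300687 = 73.843635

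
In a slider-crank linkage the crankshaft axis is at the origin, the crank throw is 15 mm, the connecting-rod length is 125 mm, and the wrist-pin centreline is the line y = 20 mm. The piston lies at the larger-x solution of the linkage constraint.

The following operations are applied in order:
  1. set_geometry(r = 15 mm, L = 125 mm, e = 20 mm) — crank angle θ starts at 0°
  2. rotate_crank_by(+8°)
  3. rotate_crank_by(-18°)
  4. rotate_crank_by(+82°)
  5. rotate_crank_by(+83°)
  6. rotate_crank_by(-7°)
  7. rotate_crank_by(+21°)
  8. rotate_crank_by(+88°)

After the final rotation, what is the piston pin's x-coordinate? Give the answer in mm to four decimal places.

set_geometry: r = 15 mm, L = 125 mm, e = 20 mm; θ ← 0°
rotate_crank_by(+8°): θ ← 0° +8° = 8°
rotate_crank_by(-18°): θ ← 8° -18° = -10°
rotate_crank_by(+82°): θ ← -10° +82° = 72°
rotate_crank_by(+83°): θ ← 72° +83° = 155°
rotate_crank_by(-7°): θ ← 155° -7° = 148°
rotate_crank_by(+21°): θ ← 148° +21° = 169°
rotate_crank_by(+88°): θ ← 169° +88° = 257°
crank pin P = (r cos θ, r sin θ) = (-3.374266, -14.615551)
h = r sin θ − e = -14.615551 − 20 = -34.615551
x = r cos θ + √(L² − h²) = -3.374266 + √(15625.0 − 1198.2364) = -3.374266 + 120.111463 = 116.737198

116.7372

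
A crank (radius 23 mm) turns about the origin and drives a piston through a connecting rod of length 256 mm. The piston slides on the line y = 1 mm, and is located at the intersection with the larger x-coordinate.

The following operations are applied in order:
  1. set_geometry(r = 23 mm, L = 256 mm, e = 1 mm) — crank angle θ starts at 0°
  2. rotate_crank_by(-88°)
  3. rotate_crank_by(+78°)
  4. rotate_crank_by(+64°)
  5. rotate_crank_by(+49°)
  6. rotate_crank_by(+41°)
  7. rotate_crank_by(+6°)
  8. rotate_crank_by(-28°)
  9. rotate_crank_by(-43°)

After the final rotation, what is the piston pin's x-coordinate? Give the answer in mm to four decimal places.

259.4776

set_geometry: r = 23 mm, L = 256 mm, e = 1 mm; θ ← 0°
rotate_crank_by(-88°): θ ← 0° -88° = -88°
rotate_crank_by(+78°): θ ← -88° +78° = -10°
rotate_crank_by(+64°): θ ← -10° +64° = 54°
rotate_crank_by(+49°): θ ← 54° +49° = 103°
rotate_crank_by(+41°): θ ← 103° +41° = 144°
rotate_crank_by(+6°): θ ← 144° +6° = 150°
rotate_crank_by(-28°): θ ← 150° -28° = 122°
rotate_crank_by(-43°): θ ← 122° -43° = 79°
crank pin P = (r cos θ, r sin θ) = (4.388607, 22.577425)
h = r sin θ − e = 22.577425 − 1 = 21.577425
x = r cos θ + √(L² − h²) = 4.388607 + √(65536.0 − 465.5853) = 4.388607 + 255.089033 = 259.477640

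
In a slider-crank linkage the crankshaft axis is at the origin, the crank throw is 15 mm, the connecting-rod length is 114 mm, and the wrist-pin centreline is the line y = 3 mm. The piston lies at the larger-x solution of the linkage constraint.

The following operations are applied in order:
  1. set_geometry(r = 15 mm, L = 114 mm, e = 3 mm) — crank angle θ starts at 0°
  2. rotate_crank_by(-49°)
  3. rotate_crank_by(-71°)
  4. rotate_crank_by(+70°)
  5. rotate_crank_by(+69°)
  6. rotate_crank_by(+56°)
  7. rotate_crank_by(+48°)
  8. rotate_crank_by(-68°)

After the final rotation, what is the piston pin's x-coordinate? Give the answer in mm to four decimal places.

122.2247

set_geometry: r = 15 mm, L = 114 mm, e = 3 mm; θ ← 0°
rotate_crank_by(-49°): θ ← 0° -49° = -49°
rotate_crank_by(-71°): θ ← -49° -71° = -120°
rotate_crank_by(+70°): θ ← -120° +70° = -50°
rotate_crank_by(+69°): θ ← -50° +69° = 19°
rotate_crank_by(+56°): θ ← 19° +56° = 75°
rotate_crank_by(+48°): θ ← 75° +48° = 123°
rotate_crank_by(-68°): θ ← 123° -68° = 55°
crank pin P = (r cos θ, r sin θ) = (8.603647, 12.287281)
h = r sin θ − e = 12.287281 − 3 = 9.287281
x = r cos θ + √(L² − h²) = 8.603647 + √(12996.0 − 86.2536) = 8.603647 + 113.621065 = 122.224712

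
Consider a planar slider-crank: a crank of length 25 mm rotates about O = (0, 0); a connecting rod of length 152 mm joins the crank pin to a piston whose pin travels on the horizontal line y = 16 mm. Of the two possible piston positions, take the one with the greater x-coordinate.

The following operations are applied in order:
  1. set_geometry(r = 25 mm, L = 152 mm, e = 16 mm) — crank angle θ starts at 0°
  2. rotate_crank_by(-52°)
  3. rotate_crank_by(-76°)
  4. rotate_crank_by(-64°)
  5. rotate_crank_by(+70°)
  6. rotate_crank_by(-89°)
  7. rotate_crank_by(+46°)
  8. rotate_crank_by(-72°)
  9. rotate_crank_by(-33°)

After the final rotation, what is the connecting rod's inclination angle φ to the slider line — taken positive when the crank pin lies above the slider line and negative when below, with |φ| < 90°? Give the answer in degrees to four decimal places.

set_geometry: r = 25 mm, L = 152 mm, e = 16 mm; θ ← 0°
rotate_crank_by(-52°): θ ← 0° -52° = -52°
rotate_crank_by(-76°): θ ← -52° -76° = -128°
rotate_crank_by(-64°): θ ← -128° -64° = -192°
rotate_crank_by(+70°): θ ← -192° +70° = -122°
rotate_crank_by(-89°): θ ← -122° -89° = -211°
rotate_crank_by(+46°): θ ← -211° +46° = -165°
rotate_crank_by(-72°): θ ← -165° -72° = -237°
rotate_crank_by(-33°): θ ← -237° -33° = -270°
crank pin P = (r cos θ, r sin θ) = (-0.000000, 25.000000)
h = r sin θ − e = 25.000000 − 16 = 9.000000
sin φ = h / L = 9.000000 / 152 = 0.05921053
φ = arcsin(0.05921053) = 3.394499°

3.3945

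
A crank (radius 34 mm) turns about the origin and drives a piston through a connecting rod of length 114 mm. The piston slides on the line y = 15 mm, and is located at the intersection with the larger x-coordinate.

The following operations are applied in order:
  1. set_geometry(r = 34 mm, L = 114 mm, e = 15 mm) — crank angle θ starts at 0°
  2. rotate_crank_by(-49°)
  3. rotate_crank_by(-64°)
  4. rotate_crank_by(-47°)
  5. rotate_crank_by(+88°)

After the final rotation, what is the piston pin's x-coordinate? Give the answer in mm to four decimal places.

set_geometry: r = 34 mm, L = 114 mm, e = 15 mm; θ ← 0°
rotate_crank_by(-49°): θ ← 0° -49° = -49°
rotate_crank_by(-64°): θ ← -49° -64° = -113°
rotate_crank_by(-47°): θ ← -113° -47° = -160°
rotate_crank_by(+88°): θ ← -160° +88° = -72°
crank pin P = (r cos θ, r sin θ) = (10.506578, -32.335922)
h = r sin θ − e = -32.335922 − 15 = -47.335922
x = r cos θ + √(L² − h²) = 10.506578 + √(12996.0 − 2240.6895) = 10.506578 + 103.707813 = 114.214391

114.2144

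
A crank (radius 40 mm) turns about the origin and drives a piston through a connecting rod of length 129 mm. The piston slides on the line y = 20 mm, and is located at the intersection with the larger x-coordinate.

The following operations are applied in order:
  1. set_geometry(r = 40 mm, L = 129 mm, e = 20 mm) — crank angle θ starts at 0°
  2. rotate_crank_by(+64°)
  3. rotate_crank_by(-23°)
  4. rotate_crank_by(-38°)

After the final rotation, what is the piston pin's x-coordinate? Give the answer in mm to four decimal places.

167.6963

set_geometry: r = 40 mm, L = 129 mm, e = 20 mm; θ ← 0°
rotate_crank_by(+64°): θ ← 0° +64° = 64°
rotate_crank_by(-23°): θ ← 64° -23° = 41°
rotate_crank_by(-38°): θ ← 41° -38° = 3°
crank pin P = (r cos θ, r sin θ) = (39.945181, 2.093438)
h = r sin θ − e = 2.093438 − 20 = -17.906562
x = r cos θ + √(L² − h²) = 39.945181 + √(16641.0 − 320.6450) = 39.945181 + 127.751145 = 167.696326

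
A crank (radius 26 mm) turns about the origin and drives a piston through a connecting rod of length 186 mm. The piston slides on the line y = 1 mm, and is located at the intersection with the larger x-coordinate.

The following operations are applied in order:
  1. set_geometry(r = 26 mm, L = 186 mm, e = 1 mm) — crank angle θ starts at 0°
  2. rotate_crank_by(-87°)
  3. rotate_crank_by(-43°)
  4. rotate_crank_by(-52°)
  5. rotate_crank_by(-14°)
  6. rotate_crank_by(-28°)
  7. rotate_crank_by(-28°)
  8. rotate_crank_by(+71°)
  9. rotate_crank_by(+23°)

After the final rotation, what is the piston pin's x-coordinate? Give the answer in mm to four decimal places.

161.5829

set_geometry: r = 26 mm, L = 186 mm, e = 1 mm; θ ← 0°
rotate_crank_by(-87°): θ ← 0° -87° = -87°
rotate_crank_by(-43°): θ ← -87° -43° = -130°
rotate_crank_by(-52°): θ ← -130° -52° = -182°
rotate_crank_by(-14°): θ ← -182° -14° = -196°
rotate_crank_by(-28°): θ ← -196° -28° = -224°
rotate_crank_by(-28°): θ ← -224° -28° = -252°
rotate_crank_by(+71°): θ ← -252° +71° = -181°
rotate_crank_by(+23°): θ ← -181° +23° = -158°
crank pin P = (r cos θ, r sin θ) = (-24.106780, -9.739771)
h = r sin θ − e = -9.739771 − 1 = -10.739771
x = r cos θ + √(L² − h²) = -24.106780 + √(34596.0 − 115.3427) = -24.106780 + 185.689680 = 161.582900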